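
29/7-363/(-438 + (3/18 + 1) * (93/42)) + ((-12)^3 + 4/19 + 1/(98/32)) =-40090871/23275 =-1722.49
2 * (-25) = -50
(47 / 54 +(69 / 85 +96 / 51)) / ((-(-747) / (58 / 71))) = 0.00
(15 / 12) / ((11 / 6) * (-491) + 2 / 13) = -195 / 140402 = -0.00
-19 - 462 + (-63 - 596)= -1140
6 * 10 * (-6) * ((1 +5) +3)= -3240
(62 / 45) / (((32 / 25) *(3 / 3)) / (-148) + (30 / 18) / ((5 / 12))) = 5735 / 16614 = 0.35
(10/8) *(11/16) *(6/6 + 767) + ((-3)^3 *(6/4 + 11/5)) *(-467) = 473133/10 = 47313.30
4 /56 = 1 /14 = 0.07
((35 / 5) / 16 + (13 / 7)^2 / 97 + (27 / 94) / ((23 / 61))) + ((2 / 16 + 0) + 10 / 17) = 2722517193 / 1397534096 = 1.95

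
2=2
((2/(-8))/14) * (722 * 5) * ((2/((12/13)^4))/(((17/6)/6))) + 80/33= -563422975/1507968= -373.63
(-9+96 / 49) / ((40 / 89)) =-6141 / 392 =-15.67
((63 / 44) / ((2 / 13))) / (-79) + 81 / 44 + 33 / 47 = 72039 / 29704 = 2.43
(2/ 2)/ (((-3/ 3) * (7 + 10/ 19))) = -19/ 143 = -0.13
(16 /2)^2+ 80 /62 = 2024 /31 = 65.29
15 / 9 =5 / 3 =1.67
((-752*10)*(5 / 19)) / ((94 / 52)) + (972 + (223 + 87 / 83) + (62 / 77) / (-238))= 1463905297 / 14450051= 101.31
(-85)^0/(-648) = -1/648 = -0.00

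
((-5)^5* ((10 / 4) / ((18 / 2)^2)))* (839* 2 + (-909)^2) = -12936859375 / 162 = -79857156.64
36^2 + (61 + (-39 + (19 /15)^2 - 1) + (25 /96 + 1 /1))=9503027 /7200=1319.86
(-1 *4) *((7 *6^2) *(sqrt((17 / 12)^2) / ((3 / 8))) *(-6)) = 22848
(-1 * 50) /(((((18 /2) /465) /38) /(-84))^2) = -1359930320000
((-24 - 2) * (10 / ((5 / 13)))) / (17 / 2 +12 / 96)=-78.38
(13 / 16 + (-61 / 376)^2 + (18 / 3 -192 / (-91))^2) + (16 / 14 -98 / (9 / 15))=-335701157089 / 3512203968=-95.58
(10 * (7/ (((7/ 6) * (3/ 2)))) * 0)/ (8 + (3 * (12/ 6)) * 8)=0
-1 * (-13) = 13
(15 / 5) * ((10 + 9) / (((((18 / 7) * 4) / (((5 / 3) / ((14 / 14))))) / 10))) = 3325 / 36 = 92.36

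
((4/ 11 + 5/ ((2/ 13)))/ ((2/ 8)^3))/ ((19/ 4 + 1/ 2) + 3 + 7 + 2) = 30848/ 253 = 121.93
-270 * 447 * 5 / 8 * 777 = -234440325 / 4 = -58610081.25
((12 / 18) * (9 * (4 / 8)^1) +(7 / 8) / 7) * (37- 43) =-18.75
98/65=1.51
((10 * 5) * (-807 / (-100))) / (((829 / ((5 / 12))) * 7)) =1345 / 46424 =0.03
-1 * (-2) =2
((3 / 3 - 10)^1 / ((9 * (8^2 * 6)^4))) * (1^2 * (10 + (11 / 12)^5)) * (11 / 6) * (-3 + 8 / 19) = 1428010969 / 616788090031177728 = 0.00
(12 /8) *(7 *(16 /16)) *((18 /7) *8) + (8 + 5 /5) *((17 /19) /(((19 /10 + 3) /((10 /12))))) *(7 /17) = 28803 /133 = 216.56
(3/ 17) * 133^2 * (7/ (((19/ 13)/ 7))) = 1779141/ 17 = 104655.35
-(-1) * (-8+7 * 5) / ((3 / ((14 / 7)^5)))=288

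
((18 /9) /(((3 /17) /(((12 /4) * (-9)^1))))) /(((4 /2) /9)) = -1377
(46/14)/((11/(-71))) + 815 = 61122/77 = 793.79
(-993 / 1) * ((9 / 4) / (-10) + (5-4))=-30783 / 40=-769.58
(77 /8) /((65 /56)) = 539 /65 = 8.29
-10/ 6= -5/ 3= -1.67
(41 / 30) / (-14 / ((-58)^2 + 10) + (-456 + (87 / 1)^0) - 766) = -9881 / 8827860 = -0.00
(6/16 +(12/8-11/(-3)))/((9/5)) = 665/216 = 3.08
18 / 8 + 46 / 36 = 127 / 36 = 3.53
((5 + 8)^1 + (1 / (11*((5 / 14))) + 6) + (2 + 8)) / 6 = 1609 / 330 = 4.88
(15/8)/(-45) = -1/24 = -0.04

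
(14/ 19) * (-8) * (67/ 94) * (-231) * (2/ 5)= 1733424/ 4465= 388.22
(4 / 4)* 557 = 557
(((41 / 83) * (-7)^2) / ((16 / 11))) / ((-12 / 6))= -22099 / 2656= -8.32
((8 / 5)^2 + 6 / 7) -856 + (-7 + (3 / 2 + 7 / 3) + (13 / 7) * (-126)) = -1144237 / 1050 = -1089.75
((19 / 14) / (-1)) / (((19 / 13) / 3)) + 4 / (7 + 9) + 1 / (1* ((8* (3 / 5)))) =-391 / 168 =-2.33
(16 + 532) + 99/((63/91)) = 691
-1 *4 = -4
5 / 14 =0.36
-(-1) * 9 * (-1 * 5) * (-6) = 270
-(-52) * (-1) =-52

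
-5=-5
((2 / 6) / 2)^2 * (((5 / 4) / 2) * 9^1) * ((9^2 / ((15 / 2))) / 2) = 27 / 32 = 0.84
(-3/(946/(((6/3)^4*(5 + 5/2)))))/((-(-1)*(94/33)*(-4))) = 135/4042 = 0.03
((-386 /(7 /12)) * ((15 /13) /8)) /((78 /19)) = -55005 /2366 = -23.25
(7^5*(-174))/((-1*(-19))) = -2924418/19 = -153916.74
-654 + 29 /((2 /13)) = -931 /2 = -465.50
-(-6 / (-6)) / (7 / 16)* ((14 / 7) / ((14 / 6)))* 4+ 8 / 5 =-6.24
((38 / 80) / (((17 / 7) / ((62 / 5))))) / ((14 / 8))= 1.39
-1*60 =-60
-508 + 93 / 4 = -1939 / 4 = -484.75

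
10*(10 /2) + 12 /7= 362 /7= 51.71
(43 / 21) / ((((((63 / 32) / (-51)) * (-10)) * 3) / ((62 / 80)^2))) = 702491 / 661500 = 1.06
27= 27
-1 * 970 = -970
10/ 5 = 2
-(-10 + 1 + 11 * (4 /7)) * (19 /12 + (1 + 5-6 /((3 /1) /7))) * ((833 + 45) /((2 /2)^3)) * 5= -458755 /6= -76459.17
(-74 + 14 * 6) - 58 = -48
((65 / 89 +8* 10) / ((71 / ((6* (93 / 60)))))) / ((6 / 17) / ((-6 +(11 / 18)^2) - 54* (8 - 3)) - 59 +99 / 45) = -1014436088955 / 5449058265352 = -0.19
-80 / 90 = -8 / 9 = -0.89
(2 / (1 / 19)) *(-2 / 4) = -19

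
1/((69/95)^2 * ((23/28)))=252700/109503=2.31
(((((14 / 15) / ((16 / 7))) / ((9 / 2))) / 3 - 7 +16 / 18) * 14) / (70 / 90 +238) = -9851 / 27630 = -0.36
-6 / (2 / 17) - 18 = -69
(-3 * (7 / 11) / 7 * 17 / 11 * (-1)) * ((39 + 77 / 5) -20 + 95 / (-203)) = 159681 / 11165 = 14.30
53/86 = 0.62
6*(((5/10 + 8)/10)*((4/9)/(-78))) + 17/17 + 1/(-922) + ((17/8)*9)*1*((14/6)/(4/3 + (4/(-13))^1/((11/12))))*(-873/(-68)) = 575.21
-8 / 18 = -4 / 9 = -0.44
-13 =-13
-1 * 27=-27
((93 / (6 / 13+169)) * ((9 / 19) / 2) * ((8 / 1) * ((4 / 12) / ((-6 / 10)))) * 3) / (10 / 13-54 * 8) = 471510 / 117325171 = 0.00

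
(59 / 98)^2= 3481 / 9604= 0.36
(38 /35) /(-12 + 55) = 38 /1505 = 0.03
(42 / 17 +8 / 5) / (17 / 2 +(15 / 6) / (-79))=27334 / 56865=0.48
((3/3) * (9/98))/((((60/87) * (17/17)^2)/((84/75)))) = 261/1750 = 0.15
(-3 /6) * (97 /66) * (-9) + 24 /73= 22299 /3212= 6.94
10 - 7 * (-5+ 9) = -18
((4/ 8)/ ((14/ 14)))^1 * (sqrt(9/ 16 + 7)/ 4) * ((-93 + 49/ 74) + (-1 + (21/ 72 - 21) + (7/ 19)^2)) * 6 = -401676451/ 1709696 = -234.94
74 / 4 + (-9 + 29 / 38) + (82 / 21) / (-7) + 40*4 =473987 / 2793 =169.71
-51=-51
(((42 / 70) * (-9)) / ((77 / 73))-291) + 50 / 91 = -1479328 / 5005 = -295.57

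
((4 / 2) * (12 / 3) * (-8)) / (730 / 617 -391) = 39488 / 240517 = 0.16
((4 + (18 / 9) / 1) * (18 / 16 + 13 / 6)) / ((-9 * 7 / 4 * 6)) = -79 / 378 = -0.21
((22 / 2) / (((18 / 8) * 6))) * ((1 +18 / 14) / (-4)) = -88 / 189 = -0.47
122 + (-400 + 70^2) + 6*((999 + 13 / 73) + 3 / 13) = 10076912 / 949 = 10618.45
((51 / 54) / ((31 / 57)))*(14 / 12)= 2261 / 1116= 2.03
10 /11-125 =-1365 /11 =-124.09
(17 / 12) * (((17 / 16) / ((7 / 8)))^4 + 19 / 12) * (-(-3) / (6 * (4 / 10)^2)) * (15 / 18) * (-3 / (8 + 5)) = -920207875 / 287659008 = -3.20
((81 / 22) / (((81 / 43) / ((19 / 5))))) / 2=817 / 220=3.71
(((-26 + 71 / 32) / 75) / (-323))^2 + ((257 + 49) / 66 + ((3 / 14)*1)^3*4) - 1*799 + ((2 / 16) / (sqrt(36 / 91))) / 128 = -794.32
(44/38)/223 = 22/4237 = 0.01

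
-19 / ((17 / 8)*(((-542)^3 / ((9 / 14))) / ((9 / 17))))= 0.00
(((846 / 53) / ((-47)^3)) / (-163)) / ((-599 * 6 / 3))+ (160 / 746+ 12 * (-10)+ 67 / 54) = -27294242539442999 / 230244149660958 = -118.54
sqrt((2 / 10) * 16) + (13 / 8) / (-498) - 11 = -9.21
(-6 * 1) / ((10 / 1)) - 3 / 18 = -23 / 30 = -0.77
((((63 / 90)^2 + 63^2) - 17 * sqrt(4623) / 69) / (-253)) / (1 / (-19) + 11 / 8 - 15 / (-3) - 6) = -307838 / 6325 + 2584 * sqrt(4623) / 855393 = -48.46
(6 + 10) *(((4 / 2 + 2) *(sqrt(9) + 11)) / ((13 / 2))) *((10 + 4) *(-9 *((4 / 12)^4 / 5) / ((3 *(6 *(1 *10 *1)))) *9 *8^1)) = -50176 / 2925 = -17.15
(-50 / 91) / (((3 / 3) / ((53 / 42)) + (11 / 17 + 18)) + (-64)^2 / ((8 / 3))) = -45050 / 127532041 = -0.00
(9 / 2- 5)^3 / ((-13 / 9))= 9 / 104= 0.09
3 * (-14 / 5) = -42 / 5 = -8.40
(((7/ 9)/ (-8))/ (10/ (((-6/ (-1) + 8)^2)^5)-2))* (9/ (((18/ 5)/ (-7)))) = -2214605952160/ 2603291894739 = -0.85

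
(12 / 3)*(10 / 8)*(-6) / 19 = -30 / 19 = -1.58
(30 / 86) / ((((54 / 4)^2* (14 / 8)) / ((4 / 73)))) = 320 / 5339439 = 0.00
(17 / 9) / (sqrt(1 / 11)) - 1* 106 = -106 +17* sqrt(11) / 9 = -99.74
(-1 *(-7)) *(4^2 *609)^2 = 664618752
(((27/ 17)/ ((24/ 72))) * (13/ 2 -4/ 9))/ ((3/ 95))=31065/ 34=913.68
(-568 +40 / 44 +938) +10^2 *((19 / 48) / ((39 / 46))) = 1074895 / 2574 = 417.60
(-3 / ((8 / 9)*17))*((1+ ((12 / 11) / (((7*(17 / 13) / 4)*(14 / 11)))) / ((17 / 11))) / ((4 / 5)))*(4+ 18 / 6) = -2375055 / 1100512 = -2.16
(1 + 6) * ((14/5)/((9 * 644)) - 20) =-289793/2070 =-140.00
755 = 755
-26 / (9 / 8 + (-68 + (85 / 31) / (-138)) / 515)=-26.19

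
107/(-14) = -107/14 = -7.64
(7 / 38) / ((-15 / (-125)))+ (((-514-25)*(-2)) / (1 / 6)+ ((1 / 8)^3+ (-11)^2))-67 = 190382905 / 29184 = 6523.54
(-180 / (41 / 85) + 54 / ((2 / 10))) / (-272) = 2115 / 5576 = 0.38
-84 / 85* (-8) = 672 / 85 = 7.91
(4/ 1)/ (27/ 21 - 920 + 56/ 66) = -924/ 212027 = -0.00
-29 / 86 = -0.34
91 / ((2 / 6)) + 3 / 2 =549 / 2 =274.50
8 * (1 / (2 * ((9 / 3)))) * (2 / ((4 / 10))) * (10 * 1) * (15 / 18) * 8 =4000 / 9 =444.44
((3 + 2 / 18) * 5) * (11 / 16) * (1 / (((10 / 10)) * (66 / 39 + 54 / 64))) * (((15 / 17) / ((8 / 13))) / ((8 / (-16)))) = -130130 / 10761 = -12.09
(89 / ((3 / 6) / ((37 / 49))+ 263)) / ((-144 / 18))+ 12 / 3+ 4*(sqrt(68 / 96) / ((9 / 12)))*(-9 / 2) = 308883 / 78044-2*sqrt(102) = -16.24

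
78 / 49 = 1.59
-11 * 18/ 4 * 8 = -396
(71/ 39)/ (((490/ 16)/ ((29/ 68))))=4118/ 162435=0.03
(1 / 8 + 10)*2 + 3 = 93 / 4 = 23.25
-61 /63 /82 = -61 /5166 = -0.01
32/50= 16/25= 0.64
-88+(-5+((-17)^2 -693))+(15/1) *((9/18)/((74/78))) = -36193/74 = -489.09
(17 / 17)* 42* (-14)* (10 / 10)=-588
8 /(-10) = -4 /5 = -0.80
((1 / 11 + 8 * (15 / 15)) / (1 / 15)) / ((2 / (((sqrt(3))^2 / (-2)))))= -4005 / 44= -91.02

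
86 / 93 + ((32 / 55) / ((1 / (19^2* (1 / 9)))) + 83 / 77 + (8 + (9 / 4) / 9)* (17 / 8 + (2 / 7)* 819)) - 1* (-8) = 6810527863 / 3437280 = 1981.37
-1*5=-5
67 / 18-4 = -5 / 18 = -0.28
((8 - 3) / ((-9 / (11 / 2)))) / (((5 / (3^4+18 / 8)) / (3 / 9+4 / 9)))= -2849 / 72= -39.57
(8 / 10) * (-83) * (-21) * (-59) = -411348 / 5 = -82269.60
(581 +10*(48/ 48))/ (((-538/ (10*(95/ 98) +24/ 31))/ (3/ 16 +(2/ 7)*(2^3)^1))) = -2603105007/ 91528864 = -28.44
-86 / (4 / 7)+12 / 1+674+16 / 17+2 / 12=27367 / 51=536.61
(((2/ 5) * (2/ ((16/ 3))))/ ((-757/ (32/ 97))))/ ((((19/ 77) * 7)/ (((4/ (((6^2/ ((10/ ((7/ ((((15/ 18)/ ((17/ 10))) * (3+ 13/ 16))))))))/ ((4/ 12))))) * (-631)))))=0.00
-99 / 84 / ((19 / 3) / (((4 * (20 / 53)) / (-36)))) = 55 / 7049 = 0.01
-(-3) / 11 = 3 / 11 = 0.27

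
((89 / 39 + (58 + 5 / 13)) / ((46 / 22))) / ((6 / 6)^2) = 2002 / 69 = 29.01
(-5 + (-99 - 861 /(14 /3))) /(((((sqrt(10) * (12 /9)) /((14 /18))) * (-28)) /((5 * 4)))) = 577 * sqrt(10) /48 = 38.01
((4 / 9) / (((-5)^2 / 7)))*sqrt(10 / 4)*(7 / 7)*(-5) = -14*sqrt(10) / 45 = -0.98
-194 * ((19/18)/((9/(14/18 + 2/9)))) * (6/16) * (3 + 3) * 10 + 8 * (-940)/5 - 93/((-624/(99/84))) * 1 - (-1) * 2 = -105553705/52416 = -2013.77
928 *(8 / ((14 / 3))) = 11136 / 7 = 1590.86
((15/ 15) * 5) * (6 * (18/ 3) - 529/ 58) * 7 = 54565/ 58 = 940.78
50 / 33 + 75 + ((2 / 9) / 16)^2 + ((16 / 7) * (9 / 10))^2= 5640545891 / 69854400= 80.75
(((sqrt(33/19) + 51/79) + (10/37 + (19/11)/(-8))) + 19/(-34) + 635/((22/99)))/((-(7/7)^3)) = -12495915895/4372808 - sqrt(627)/19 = -2858.96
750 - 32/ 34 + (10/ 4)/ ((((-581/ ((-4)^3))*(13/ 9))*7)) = 673283794/ 898807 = 749.09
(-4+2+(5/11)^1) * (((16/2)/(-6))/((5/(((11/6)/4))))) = 17/90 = 0.19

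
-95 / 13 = -7.31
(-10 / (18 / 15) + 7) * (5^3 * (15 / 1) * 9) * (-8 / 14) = 90000 / 7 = 12857.14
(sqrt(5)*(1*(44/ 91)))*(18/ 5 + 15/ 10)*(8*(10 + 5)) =26928*sqrt(5)/ 91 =661.68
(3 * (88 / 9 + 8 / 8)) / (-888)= -0.04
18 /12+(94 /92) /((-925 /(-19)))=32359 /21275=1.52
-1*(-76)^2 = -5776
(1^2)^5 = 1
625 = 625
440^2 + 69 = 193669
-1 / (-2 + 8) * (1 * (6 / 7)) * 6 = -6 / 7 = -0.86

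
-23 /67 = -0.34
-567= -567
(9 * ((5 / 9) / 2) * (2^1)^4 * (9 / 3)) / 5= 24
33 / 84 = 11 / 28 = 0.39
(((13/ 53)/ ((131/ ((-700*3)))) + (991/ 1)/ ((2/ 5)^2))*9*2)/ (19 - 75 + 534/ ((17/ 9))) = 26301254625/ 53516644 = 491.46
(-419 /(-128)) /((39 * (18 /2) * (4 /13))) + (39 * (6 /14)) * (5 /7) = 8107571 /677376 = 11.97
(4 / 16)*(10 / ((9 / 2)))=5 / 9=0.56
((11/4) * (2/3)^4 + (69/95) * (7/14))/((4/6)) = 13949/10260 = 1.36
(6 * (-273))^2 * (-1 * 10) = -26830440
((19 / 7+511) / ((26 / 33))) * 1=59334 / 91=652.02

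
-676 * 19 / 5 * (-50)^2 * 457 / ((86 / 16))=-23478832000 / 43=-546019348.84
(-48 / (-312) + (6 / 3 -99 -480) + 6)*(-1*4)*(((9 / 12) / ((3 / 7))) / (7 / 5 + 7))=37105 / 78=475.71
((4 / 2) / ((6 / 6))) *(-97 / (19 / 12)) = -2328 / 19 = -122.53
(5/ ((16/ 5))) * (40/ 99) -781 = -154513/ 198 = -780.37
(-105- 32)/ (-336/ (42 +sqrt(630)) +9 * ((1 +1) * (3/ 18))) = 1096 * sqrt(70)/ 305 +2329/ 61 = 68.25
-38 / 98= -19 / 49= -0.39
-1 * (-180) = 180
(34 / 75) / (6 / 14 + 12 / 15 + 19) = 119 / 5310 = 0.02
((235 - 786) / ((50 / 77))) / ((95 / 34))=-303.69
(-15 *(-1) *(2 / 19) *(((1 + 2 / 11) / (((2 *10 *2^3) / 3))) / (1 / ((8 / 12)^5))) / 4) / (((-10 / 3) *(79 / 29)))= -377 / 2971980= -0.00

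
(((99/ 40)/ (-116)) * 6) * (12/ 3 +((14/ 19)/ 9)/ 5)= -56661/ 110200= -0.51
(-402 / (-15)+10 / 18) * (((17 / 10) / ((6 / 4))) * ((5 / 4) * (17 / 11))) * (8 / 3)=711518 / 4455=159.71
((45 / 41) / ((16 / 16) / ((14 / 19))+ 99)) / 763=0.00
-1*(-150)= 150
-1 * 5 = -5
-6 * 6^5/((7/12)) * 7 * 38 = -21275136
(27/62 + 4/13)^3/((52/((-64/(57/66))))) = -9456559156/16166354269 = -0.58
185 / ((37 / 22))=110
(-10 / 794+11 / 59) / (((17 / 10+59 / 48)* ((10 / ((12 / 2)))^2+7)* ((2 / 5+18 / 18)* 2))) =2748600 / 1267910413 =0.00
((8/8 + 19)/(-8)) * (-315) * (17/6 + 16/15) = 12285/4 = 3071.25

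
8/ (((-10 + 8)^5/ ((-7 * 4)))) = 7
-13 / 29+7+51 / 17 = 277 / 29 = 9.55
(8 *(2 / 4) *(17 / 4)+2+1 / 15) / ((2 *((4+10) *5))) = 143 / 1050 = 0.14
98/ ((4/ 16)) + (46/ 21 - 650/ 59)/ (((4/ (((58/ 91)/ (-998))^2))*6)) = 3004432863813337/ 7664369553477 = 392.00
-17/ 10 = -1.70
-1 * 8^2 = -64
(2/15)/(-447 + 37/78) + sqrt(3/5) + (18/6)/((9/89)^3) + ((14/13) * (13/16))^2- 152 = sqrt(15)/5 + 7447487570051/2708303040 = 2750.65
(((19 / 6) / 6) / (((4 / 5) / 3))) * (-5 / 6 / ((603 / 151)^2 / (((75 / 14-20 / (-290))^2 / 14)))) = -52562558744275 / 241661359795968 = -0.22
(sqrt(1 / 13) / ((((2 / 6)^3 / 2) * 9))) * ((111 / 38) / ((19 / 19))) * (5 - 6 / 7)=9657 * sqrt(13) / 1729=20.14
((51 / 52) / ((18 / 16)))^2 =1156 / 1521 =0.76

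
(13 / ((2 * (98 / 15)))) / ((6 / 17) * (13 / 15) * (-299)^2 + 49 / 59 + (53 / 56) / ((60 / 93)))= 521560 / 14337024289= 0.00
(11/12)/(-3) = -11/36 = -0.31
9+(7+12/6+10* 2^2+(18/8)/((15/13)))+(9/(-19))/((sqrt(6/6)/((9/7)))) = 157847/2660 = 59.34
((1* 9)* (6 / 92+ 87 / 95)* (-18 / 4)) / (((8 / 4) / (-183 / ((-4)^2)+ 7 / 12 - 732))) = 4127262093 / 279680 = 14757.09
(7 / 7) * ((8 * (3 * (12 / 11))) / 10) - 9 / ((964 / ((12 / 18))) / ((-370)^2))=-11259546 / 13255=-849.46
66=66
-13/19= -0.68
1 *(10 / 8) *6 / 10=3 / 4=0.75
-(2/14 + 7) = -50/7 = -7.14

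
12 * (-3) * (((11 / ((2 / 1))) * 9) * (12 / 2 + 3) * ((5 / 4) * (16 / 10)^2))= -256608 / 5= -51321.60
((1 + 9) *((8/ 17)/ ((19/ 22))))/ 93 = 1760/ 30039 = 0.06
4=4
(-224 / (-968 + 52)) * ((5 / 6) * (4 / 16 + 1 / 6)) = 175 / 2061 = 0.08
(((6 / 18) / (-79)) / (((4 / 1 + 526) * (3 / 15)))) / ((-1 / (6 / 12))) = 1 / 50244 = 0.00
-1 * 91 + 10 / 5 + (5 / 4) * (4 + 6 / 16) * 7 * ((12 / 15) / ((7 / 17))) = -117 / 8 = -14.62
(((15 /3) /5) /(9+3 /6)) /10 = 1 /95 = 0.01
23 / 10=2.30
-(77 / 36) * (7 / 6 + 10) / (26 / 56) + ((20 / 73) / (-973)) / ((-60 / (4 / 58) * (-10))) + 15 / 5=-350245064669 / 7230041910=-48.44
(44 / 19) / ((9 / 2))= 88 / 171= 0.51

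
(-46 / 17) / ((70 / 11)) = -253 / 595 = -0.43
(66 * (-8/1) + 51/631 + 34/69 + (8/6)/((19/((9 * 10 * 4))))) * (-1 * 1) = 415410041/827241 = 502.16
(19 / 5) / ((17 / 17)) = 19 / 5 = 3.80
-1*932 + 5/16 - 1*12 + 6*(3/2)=-14955/16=-934.69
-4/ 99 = -0.04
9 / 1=9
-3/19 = -0.16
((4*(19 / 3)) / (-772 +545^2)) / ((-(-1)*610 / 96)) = 1216 / 90357165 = 0.00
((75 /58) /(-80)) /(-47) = 15 /43616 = 0.00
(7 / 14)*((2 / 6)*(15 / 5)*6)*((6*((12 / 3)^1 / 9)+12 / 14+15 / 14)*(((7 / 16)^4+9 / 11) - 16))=-2107193493 / 10092544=-208.79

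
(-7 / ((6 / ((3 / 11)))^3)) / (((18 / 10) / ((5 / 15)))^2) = -175 / 7762392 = -0.00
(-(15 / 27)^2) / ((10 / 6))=-5 / 27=-0.19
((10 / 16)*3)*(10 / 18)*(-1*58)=-60.42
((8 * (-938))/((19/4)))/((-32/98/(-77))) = -7078148/19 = -372534.11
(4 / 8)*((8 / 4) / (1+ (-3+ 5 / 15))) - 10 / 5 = -13 / 5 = -2.60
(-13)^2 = 169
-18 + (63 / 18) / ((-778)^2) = -21790217 / 1210568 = -18.00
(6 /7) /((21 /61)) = 2.49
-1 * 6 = -6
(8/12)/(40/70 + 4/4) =14/33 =0.42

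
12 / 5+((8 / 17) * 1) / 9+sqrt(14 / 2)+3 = sqrt(7)+4171 / 765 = 8.10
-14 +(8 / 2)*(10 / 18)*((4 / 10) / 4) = -124 / 9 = -13.78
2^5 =32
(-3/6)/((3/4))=-2/3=-0.67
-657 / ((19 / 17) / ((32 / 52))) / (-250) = 44676 / 30875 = 1.45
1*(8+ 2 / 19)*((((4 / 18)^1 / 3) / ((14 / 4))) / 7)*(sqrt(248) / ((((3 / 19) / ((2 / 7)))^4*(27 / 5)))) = 96574720*sqrt(62) / 992436543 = 0.77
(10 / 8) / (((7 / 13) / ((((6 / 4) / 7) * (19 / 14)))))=3705 / 5488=0.68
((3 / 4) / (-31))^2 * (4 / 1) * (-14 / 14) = -9 / 3844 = -0.00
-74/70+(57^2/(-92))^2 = 369146867/296240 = 1246.11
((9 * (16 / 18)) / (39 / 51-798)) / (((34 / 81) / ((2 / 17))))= -648 / 230401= -0.00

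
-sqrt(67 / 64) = -sqrt(67) / 8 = -1.02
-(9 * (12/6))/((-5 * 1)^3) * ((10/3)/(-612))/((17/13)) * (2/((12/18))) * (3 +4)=-91/7225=-0.01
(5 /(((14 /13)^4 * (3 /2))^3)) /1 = 116490425612405 /191341954266624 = 0.61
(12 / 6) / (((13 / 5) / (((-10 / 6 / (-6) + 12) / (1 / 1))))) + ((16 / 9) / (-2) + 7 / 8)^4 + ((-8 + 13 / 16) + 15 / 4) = 161429761 / 26873856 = 6.01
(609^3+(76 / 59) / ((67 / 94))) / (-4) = -892850396281 / 15812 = -56466632.70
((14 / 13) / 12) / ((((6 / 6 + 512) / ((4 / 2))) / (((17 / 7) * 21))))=119 / 6669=0.02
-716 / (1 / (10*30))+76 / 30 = -3221962 / 15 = -214797.47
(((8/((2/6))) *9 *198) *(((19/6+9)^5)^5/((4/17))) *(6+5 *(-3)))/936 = -7160001438283887705419844598689185408720619603091/3041923822132396032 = -2353774077506224071818180000000.00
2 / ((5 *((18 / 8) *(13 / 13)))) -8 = -352 / 45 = -7.82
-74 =-74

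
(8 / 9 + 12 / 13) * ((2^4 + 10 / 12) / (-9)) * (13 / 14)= -5353 / 1701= -3.15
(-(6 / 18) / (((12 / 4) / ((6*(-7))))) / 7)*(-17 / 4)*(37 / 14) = -629 / 84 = -7.49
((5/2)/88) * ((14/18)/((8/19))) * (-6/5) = -133/2112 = -0.06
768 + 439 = 1207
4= 4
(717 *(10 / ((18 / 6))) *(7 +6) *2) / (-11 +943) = 15535 / 233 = 66.67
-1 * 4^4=-256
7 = 7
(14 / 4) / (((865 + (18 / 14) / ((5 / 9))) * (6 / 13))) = 3185 / 364272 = 0.01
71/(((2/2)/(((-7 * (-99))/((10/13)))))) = 639639/10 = 63963.90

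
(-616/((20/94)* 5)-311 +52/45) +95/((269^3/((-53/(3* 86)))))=-334798201178251/376649859150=-888.88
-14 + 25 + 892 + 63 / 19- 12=16992 / 19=894.32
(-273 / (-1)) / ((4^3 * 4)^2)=0.00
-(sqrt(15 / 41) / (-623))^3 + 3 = 15 * sqrt(615) / 406473140927 + 3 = 3.00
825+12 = 837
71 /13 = 5.46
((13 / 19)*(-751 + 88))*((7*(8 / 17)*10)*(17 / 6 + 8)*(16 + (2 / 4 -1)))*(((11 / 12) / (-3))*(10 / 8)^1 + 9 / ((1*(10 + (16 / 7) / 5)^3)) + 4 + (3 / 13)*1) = -1502439959622875 / 155255004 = -9677240.16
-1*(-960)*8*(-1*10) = -76800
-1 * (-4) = 4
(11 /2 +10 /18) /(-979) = -109 /17622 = -0.01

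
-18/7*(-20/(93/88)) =10560/217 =48.66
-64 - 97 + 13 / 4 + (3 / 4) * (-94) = -913 / 4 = -228.25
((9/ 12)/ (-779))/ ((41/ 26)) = -39/ 63878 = -0.00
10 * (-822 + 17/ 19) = -156010/ 19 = -8211.05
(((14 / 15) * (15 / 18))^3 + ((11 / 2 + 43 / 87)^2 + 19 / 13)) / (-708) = -1207099837 / 22571484624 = -0.05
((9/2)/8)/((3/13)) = 39/16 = 2.44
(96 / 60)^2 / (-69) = -64 / 1725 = -0.04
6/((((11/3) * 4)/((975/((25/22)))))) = 351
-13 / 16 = -0.81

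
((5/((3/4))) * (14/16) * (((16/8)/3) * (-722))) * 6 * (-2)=101080/3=33693.33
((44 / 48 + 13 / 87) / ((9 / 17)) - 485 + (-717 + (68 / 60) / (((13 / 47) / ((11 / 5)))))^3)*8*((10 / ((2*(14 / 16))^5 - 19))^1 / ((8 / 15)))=19535104436720710257152 / 949363520625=20577054007.57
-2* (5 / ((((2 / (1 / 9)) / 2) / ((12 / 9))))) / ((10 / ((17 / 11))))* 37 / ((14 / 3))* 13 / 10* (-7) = 16.52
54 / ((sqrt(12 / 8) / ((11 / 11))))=44.09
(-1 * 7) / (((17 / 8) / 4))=-224 / 17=-13.18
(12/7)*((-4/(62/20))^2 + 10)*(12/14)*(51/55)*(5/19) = 2166480/517979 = 4.18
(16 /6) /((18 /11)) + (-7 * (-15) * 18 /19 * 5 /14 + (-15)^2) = 134486 /513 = 262.16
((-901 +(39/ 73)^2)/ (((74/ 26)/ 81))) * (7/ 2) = -17690060934/ 197173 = -89718.48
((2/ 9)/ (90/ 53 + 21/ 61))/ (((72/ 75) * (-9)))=-80825/ 6418116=-0.01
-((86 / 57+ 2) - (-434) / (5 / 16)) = -396808 / 285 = -1392.31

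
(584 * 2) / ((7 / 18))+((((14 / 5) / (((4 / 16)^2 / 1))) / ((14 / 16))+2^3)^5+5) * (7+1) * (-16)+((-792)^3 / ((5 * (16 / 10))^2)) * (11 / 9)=-2036154938021496 / 21875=-93081368595.27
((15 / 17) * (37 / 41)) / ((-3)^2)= 185 / 2091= 0.09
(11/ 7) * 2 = 22/ 7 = 3.14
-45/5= -9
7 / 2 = 3.50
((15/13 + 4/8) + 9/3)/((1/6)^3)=13068/13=1005.23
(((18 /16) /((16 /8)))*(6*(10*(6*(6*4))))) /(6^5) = 5 /8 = 0.62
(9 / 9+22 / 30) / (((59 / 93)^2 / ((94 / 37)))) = 7046052 / 643985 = 10.94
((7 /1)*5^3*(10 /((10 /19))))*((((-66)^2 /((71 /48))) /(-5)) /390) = -23173920 /923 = -25107.17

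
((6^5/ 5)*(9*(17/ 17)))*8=559872/ 5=111974.40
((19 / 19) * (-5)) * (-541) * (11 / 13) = 29755 / 13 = 2288.85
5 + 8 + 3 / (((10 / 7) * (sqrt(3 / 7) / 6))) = 13 + 21 * sqrt(21) / 5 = 32.25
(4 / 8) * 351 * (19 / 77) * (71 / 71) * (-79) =-526851 / 154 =-3421.11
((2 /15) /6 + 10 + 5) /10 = 338 /225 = 1.50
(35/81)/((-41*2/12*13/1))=-0.00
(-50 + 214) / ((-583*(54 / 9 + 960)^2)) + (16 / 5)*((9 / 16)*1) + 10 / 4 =4.30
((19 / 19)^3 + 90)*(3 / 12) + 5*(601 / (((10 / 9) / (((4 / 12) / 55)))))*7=30247 / 220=137.49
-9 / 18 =-1 / 2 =-0.50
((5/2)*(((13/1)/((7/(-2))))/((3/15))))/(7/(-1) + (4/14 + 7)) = -325/2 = -162.50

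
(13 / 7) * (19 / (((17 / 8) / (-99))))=-195624 / 119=-1643.90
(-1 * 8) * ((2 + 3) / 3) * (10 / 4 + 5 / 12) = -350 / 9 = -38.89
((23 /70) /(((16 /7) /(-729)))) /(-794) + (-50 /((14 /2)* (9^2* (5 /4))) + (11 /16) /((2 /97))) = 2406231619 /72031680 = 33.41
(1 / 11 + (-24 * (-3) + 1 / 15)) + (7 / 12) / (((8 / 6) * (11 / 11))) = 191651 / 2640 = 72.60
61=61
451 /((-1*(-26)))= 451 /26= 17.35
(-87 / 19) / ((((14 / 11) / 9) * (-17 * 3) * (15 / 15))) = 2871 / 4522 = 0.63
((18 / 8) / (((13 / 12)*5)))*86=2322 / 65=35.72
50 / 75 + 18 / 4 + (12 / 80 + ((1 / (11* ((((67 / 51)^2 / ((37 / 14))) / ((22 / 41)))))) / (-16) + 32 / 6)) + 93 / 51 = 21847270507 / 1752146480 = 12.47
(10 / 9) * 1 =10 / 9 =1.11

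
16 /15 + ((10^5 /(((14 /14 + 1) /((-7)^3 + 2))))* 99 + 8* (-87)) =-25319260424 /15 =-1687950694.93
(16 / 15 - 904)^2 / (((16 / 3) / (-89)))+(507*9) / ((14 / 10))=-7140981383 / 525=-13601869.30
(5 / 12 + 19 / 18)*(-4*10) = -530 / 9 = -58.89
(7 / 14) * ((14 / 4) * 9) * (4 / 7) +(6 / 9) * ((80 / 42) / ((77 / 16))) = 44939 / 4851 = 9.26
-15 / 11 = -1.36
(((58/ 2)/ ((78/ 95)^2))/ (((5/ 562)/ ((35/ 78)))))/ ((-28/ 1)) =-73544725/ 949104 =-77.49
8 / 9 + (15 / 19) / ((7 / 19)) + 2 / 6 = 212 / 63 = 3.37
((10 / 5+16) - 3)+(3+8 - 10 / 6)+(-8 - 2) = 43 / 3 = 14.33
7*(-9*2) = -126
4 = 4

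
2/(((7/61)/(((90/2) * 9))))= 49410/7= 7058.57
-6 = -6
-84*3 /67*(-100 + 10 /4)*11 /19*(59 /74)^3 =27753891165 /257925076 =107.60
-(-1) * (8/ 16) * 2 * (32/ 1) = 32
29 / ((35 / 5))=29 / 7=4.14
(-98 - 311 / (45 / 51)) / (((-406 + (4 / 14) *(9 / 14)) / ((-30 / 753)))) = -0.04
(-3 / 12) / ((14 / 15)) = -15 / 56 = -0.27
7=7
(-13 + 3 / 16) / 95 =-41 / 304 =-0.13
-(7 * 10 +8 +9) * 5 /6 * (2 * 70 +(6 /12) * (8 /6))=-30595 /3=-10198.33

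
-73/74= -0.99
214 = 214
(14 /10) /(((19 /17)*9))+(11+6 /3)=11234 /855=13.14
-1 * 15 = -15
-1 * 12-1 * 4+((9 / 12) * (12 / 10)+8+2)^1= -51 / 10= -5.10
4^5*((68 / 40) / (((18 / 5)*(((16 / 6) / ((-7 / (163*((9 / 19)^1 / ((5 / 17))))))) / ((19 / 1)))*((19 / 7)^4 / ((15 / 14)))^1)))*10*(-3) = 9604000 / 176529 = 54.40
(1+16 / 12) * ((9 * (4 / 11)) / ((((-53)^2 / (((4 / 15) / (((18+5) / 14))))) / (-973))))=-1525664 / 3553385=-0.43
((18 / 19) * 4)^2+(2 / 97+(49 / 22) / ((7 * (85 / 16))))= 472798902 / 32740895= 14.44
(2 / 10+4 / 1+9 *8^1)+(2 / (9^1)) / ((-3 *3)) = 30851 / 405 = 76.18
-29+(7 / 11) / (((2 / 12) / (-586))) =-24931 / 11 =-2266.45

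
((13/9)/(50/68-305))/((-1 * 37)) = 442/3444885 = 0.00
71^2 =5041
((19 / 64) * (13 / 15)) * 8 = 247 / 120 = 2.06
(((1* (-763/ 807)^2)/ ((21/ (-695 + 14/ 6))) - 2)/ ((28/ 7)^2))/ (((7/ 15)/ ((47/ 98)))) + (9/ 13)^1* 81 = 3767283504637/ 69694062984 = 54.05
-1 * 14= -14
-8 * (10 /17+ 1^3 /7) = -696 /119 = -5.85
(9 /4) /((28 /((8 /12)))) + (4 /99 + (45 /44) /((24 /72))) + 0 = 17531 /5544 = 3.16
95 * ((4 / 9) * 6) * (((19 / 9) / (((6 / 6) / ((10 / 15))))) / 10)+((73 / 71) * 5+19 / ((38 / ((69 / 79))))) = 37465673 / 908658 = 41.23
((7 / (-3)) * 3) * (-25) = 175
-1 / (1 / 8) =-8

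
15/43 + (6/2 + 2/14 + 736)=222587/301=739.49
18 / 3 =6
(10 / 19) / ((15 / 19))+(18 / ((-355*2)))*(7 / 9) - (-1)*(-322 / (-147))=7051 / 2485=2.84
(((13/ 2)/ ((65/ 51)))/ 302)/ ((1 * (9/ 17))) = 289/ 9060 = 0.03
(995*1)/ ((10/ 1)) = 199/ 2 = 99.50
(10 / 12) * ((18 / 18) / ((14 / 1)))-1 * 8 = -667 / 84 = -7.94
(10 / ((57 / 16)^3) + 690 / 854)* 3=3.09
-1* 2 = -2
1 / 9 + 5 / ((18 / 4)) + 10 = 101 / 9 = 11.22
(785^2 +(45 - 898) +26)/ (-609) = -87914/ 87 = -1010.51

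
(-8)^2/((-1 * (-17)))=64/17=3.76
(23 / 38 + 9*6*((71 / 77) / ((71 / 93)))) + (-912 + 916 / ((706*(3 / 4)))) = -2616622963 / 3098634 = -844.44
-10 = -10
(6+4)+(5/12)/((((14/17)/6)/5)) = 705/28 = 25.18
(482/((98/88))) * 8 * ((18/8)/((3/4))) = 508992/49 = 10387.59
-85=-85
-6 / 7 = -0.86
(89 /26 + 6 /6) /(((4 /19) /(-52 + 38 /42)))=-2344505 /2184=-1073.49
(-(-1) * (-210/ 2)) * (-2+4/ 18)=560/ 3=186.67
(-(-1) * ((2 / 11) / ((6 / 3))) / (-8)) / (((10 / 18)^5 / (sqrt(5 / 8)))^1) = -59049 * sqrt(10) / 1100000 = -0.17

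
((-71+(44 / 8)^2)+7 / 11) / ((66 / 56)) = -12355 / 363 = -34.04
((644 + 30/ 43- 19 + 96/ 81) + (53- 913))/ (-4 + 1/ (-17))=4601033/ 80109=57.43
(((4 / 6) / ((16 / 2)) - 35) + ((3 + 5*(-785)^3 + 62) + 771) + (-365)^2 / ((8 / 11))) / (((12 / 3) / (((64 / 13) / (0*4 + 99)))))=-116087958698 / 3861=-30066811.37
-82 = -82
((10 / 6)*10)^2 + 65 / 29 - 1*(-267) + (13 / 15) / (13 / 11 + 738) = 5804408101 / 10610955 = 547.02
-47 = -47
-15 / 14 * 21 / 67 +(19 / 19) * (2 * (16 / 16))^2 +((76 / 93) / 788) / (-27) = 242878951 / 66285378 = 3.66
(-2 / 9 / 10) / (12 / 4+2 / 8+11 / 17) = -68 / 11925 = -0.01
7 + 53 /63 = 7.84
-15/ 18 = -5/ 6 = -0.83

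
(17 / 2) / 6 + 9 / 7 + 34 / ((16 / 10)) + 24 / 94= 24.21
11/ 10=1.10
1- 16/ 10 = -3/ 5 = -0.60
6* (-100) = -600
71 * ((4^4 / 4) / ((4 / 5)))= 5680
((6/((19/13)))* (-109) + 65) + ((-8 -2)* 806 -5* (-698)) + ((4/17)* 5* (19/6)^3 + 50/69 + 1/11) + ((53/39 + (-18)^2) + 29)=-261588927751/57366738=-4559.94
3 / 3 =1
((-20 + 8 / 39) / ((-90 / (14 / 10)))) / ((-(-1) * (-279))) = -2702 / 2448225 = -0.00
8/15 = 0.53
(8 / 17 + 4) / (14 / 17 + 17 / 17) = 76 / 31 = 2.45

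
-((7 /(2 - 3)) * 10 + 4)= 66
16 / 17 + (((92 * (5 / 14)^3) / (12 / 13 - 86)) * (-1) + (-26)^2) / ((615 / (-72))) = -51696650762 / 661031315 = -78.21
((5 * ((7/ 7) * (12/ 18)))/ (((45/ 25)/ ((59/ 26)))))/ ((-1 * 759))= -1475/ 266409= -0.01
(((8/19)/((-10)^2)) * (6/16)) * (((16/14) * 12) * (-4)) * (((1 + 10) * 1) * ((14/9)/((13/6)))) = -0.68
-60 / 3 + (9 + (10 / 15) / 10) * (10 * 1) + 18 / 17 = 3658 / 51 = 71.73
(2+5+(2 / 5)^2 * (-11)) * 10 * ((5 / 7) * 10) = 2620 / 7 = 374.29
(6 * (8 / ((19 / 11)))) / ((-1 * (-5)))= 528 / 95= 5.56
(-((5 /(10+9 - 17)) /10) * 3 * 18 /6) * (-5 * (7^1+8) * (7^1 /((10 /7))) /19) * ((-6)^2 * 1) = 59535 /38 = 1566.71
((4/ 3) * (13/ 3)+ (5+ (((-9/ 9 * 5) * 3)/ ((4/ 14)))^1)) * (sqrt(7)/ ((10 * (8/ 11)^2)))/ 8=-2.61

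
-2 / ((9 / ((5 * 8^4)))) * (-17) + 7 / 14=1392649 / 18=77369.39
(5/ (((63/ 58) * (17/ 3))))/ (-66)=-0.01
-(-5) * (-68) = -340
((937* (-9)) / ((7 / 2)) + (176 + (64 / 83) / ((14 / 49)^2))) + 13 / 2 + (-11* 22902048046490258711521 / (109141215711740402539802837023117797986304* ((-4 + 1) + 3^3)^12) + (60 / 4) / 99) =-2217.33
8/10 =4/5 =0.80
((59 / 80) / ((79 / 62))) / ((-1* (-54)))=1829 / 170640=0.01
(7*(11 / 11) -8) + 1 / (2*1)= -1 / 2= -0.50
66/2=33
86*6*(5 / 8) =645 / 2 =322.50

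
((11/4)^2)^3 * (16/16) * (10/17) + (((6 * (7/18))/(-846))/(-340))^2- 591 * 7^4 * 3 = -101429897644713206707/23828189644800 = -4256718.58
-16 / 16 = -1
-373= -373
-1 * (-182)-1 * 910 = -728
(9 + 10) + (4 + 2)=25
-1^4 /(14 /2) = -1 /7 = -0.14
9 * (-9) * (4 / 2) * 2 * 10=-3240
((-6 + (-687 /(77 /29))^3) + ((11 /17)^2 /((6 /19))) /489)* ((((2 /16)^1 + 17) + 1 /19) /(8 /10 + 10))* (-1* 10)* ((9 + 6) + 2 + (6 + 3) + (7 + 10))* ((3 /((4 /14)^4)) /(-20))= -26349093541547418432716765 /98810268429312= -266663515446.24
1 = 1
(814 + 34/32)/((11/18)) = 117369/88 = 1333.74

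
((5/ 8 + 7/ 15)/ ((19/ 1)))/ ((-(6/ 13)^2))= -22139/ 82080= -0.27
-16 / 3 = -5.33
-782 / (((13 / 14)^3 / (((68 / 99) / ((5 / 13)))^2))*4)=-2480554048 / 3185325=-778.74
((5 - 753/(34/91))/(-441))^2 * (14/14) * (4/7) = 4672132609/393435063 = 11.88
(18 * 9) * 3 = 486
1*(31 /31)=1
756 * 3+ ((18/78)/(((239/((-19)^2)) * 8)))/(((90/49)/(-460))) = 84153265/37284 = 2257.09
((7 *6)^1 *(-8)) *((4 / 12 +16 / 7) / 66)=-13.33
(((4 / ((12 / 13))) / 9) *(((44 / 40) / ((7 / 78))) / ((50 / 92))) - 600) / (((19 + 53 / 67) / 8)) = -1243382248 / 5221125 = -238.14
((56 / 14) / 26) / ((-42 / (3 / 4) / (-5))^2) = 25 / 20384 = 0.00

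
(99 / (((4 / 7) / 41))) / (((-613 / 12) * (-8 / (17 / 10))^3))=418779207 / 313856000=1.33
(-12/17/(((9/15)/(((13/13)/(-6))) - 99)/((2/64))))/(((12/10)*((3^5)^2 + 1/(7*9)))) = 175/57676244352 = 0.00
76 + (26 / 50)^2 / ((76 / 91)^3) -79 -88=-24839406501 / 274360000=-90.54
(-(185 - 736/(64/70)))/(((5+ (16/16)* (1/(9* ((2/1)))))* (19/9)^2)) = 27.52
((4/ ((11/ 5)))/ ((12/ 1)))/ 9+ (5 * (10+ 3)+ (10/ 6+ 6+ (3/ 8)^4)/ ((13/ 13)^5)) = 72.70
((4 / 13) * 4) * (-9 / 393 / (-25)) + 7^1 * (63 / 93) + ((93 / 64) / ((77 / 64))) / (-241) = 116044317516 / 24491992525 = 4.74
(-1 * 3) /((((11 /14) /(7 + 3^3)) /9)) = -12852 /11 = -1168.36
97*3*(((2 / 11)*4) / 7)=2328 / 77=30.23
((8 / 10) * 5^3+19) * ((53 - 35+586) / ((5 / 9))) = 646884 / 5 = 129376.80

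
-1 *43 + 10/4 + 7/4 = -155/4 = -38.75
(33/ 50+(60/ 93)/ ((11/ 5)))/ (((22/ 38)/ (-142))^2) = 59154451306/ 1031525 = 57346.60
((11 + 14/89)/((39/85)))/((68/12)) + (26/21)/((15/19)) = 2135533/364455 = 5.86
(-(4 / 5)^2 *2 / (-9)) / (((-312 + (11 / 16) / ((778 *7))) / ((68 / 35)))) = -27086848 / 30584723625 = -0.00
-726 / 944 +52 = 24181 / 472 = 51.23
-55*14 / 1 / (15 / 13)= -667.33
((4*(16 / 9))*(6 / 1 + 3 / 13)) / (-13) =-576 / 169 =-3.41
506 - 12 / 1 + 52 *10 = 1014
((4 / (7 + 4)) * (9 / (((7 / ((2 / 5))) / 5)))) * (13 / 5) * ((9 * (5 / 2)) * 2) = 8424 / 77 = 109.40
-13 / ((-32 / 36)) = 117 / 8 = 14.62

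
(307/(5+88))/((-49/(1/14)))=-307/63798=-0.00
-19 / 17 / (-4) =19 / 68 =0.28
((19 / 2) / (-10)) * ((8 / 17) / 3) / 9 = -38 / 2295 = -0.02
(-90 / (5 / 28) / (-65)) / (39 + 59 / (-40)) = 4032 / 19513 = 0.21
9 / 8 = 1.12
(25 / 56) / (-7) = -25 / 392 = -0.06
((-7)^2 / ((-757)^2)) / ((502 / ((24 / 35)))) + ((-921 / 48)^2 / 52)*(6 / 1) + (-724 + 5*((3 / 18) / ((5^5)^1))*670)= -244610325750521177 / 359012906304000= -681.34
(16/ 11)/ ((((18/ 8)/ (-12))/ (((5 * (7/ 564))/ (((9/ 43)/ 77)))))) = -674240/ 3807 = -177.11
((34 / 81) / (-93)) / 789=-34 / 5943537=-0.00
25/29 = 0.86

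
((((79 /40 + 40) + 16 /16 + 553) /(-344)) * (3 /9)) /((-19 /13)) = 309907 /784320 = 0.40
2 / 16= 1 / 8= 0.12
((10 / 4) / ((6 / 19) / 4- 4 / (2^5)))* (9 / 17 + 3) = -22800 / 119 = -191.60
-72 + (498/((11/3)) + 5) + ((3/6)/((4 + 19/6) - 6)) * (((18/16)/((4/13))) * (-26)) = 34591/1232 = 28.08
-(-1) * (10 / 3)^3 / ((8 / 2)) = 9.26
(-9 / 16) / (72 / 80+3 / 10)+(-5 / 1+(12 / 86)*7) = -6181 / 1376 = -4.49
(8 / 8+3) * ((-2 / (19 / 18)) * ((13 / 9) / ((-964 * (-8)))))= -13 / 9158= -0.00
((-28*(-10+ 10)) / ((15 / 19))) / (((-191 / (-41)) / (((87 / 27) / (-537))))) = 0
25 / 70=5 / 14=0.36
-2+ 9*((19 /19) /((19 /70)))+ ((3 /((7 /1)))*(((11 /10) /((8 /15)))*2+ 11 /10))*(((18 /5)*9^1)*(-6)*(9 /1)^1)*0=592 /19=31.16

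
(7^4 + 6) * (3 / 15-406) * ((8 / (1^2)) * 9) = -351633816 / 5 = -70326763.20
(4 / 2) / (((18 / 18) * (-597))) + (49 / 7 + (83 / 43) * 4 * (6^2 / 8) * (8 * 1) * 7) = 1952.67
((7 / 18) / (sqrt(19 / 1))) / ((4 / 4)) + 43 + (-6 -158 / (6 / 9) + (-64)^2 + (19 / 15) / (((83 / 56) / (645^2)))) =7 * sqrt(19) / 342 + 29833408 / 83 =359438.74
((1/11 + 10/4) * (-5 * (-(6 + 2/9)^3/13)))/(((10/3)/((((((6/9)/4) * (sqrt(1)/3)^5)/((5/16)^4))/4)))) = 6833569792/5277504375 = 1.29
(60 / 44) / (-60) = -1 / 44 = -0.02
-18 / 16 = -9 / 8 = -1.12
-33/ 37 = -0.89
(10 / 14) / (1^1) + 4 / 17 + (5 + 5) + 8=2255 / 119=18.95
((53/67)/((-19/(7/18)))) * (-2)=371/11457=0.03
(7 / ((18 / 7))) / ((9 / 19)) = 931 / 162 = 5.75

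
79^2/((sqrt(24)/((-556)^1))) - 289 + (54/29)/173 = -867499 * sqrt(6)/3 - 1449859/5017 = -708598.96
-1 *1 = -1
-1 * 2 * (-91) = 182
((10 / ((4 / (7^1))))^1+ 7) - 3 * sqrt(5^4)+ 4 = -93 / 2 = -46.50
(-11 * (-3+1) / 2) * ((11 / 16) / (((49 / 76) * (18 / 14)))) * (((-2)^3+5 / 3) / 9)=-43681 / 6804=-6.42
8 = 8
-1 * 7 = -7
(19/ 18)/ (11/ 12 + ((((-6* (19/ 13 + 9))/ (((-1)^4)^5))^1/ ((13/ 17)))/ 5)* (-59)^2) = -32110/ 1738355667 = -0.00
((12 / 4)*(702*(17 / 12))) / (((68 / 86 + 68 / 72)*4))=135837 / 316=429.86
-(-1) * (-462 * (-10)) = 4620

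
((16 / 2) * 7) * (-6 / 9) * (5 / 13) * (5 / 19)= -2800 / 741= -3.78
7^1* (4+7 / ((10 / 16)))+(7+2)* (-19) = -323 / 5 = -64.60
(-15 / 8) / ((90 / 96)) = -2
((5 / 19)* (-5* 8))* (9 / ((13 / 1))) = -7.29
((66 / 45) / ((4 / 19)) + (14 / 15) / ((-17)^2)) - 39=-92567 / 2890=-32.03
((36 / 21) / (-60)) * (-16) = 16 / 35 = 0.46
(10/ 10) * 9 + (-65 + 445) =389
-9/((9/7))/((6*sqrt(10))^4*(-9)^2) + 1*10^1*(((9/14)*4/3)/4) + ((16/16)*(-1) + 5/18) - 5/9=63568751/73483200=0.87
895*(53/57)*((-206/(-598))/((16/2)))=4885805/136344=35.83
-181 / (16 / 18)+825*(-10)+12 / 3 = -8449.62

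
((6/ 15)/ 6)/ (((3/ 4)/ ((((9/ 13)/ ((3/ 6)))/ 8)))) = 1/ 65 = 0.02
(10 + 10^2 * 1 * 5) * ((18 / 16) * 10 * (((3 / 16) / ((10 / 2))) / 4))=6885 / 128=53.79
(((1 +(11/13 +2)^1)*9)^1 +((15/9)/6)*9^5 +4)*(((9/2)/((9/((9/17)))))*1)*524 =503985951/221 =2280479.42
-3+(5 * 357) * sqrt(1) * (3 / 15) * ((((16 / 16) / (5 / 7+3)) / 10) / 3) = 53 / 260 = 0.20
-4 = -4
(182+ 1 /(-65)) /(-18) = -3943 /390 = -10.11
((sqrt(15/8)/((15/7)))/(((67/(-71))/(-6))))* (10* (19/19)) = 497* sqrt(30)/67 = 40.63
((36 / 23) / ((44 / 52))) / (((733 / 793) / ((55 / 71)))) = 1855620 / 1196989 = 1.55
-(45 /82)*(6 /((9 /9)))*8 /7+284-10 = 77558 /287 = 270.24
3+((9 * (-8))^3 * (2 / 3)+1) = -248828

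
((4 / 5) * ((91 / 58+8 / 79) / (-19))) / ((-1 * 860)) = 7653 / 93587350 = 0.00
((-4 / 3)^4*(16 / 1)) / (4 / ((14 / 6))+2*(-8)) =-3.54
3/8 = 0.38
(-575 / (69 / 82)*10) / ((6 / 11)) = -112750 / 9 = -12527.78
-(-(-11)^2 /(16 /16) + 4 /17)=2053 /17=120.76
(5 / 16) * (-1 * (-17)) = 85 / 16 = 5.31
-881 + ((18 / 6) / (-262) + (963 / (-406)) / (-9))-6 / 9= -70318373 / 79779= -881.41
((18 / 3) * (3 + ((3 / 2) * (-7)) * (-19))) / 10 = 243 / 2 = 121.50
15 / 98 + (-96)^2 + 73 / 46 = 10388393 / 1127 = 9217.74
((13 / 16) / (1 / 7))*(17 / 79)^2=26299 / 99856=0.26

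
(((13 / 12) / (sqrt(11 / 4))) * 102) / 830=221 * sqrt(11) / 9130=0.08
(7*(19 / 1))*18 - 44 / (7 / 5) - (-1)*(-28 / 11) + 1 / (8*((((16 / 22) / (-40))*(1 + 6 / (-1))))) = 1454623 / 616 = 2361.40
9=9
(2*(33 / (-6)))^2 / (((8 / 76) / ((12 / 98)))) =6897 / 49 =140.76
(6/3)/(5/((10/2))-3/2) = -4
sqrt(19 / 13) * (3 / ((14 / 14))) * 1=3.63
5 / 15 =1 / 3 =0.33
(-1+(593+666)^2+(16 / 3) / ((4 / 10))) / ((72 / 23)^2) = 157221445 / 972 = 161750.46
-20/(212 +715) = -20/927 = -0.02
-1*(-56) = 56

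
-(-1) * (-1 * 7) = -7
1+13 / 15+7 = 133 / 15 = 8.87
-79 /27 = -2.93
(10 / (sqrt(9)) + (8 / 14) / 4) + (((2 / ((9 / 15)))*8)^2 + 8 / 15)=225263 / 315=715.12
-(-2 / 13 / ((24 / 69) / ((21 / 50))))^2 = -233289 / 6760000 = -0.03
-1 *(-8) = 8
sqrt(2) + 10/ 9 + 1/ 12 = 43/ 36 + sqrt(2) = 2.61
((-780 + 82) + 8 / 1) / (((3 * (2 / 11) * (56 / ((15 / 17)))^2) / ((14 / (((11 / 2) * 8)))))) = -25875 / 258944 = -0.10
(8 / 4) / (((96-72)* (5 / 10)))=1 / 6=0.17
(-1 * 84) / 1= -84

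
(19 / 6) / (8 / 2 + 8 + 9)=19 / 126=0.15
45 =45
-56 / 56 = -1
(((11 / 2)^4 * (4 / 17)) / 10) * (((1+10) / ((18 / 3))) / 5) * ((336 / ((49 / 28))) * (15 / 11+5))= 9645.84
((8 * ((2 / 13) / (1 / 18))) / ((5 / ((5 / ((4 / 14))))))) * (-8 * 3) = -24192 / 13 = -1860.92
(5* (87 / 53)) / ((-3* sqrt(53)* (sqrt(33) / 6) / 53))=-290* sqrt(1749) / 583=-20.80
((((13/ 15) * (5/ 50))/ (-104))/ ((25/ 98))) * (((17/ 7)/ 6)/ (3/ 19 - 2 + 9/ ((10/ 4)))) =-2261/ 3006000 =-0.00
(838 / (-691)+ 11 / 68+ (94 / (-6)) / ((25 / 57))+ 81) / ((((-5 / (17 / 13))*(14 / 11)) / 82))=-745.28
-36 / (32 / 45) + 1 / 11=-4447 / 88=-50.53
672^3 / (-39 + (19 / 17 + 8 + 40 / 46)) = -7415912448 / 709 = -10459679.05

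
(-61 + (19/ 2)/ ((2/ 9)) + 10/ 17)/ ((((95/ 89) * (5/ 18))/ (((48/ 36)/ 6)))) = -106889/ 8075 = -13.24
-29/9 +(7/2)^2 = 325/36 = 9.03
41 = 41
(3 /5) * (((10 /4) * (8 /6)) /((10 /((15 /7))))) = 3 /7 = 0.43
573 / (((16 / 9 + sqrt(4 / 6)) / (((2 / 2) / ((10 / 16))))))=330048 / 505 - 61884 * sqrt(6) / 505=353.39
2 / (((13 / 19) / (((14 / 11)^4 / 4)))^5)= 1.62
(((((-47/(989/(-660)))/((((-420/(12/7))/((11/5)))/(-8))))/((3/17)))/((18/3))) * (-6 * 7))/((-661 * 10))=1546864/114402575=0.01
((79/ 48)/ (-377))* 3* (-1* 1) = 79/ 6032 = 0.01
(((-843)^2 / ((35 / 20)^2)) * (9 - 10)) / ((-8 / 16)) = 22740768 / 49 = 464097.31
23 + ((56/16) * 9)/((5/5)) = 109/2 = 54.50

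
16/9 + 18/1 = 19.78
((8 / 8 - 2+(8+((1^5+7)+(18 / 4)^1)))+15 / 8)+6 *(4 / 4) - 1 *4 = 187 / 8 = 23.38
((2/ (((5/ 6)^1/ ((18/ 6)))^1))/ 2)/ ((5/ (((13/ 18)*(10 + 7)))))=221/ 25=8.84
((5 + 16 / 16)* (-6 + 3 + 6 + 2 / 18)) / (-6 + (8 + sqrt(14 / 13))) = 728 / 57- 28* sqrt(182) / 57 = 6.14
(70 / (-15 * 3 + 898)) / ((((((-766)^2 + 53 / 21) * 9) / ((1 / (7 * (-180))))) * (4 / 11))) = -77 / 2270290774392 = -0.00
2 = 2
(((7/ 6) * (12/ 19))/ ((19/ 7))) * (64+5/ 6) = 19061/ 1083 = 17.60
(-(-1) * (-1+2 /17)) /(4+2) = -5 /34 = -0.15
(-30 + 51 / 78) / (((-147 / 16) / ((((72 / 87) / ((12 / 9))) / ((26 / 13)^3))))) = 654 / 2639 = 0.25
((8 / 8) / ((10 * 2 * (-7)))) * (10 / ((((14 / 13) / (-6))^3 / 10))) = 296595 / 2401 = 123.53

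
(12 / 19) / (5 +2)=12 / 133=0.09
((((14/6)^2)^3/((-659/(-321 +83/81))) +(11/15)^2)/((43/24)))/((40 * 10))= 0.11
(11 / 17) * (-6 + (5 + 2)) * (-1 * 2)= -1.29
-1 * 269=-269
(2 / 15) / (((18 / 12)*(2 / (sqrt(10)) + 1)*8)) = 1 / 54 - sqrt(10) / 270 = 0.01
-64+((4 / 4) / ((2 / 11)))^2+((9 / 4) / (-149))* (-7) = -5013 / 149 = -33.64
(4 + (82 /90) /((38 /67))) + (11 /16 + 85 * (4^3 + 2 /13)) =5459.37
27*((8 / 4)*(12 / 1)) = 648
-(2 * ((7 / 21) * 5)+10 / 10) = -13 / 3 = -4.33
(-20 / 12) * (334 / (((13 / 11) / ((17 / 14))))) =-156145 / 273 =-571.96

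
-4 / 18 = -2 / 9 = -0.22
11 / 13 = 0.85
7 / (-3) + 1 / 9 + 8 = 52 / 9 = 5.78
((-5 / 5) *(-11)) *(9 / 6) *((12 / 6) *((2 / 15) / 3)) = 22 / 15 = 1.47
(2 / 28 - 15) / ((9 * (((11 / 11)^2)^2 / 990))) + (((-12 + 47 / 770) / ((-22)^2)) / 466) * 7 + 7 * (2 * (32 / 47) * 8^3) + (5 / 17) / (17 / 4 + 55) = 3238.20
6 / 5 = 1.20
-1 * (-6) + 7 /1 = 13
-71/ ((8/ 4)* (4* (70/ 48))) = -213/ 35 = -6.09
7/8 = 0.88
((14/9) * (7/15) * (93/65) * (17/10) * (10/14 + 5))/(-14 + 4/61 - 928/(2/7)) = -900116/291005325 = -0.00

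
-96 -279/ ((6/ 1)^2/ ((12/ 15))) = -511/ 5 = -102.20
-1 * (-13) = 13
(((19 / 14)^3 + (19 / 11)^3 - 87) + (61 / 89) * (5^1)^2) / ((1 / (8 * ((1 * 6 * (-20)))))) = 2426662767240 / 40631437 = 59723.77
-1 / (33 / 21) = -7 / 11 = -0.64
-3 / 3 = -1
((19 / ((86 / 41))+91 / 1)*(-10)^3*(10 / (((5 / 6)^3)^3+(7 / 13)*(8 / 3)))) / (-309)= 1878902438400000 / 945625235693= 1986.94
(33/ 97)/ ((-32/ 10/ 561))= -92565/ 1552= -59.64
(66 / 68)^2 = 1089 / 1156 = 0.94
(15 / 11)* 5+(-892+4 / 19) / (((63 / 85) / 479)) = -2529511595 / 4389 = -576329.82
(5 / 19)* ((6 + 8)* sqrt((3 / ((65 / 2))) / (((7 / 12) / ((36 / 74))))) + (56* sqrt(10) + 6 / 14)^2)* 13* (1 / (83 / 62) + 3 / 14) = 40212* sqrt(16835) / 408443 + 1742520* sqrt(10) / 11039 + 111568400645 / 1081822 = 103642.03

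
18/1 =18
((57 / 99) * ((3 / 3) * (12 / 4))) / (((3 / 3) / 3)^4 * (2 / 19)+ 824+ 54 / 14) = 204687 / 98103709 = 0.00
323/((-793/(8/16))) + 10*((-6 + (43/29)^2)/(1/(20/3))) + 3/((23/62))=-22598501659/92033994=-245.55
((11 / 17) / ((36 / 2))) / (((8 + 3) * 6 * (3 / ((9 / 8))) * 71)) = 1 / 347616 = 0.00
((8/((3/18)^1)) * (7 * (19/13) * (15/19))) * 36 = 181440/13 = 13956.92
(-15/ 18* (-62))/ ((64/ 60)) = 775/ 16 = 48.44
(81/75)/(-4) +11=1073/100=10.73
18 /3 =6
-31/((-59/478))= 14818/59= 251.15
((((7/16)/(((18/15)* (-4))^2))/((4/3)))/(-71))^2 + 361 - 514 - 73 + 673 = 340240984209313/761165512704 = 447.00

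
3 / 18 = 1 / 6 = 0.17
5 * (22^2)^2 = 1171280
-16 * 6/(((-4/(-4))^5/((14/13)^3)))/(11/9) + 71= -654959/24167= -27.10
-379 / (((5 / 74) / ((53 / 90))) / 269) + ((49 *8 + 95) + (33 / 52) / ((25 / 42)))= -5195218499 / 5850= -888071.54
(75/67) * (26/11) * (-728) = -1419600/737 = -1926.19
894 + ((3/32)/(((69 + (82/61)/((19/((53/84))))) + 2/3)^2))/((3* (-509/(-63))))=41919605921235630855/46889939467466728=894.00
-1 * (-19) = 19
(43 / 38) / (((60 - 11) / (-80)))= -1720 / 931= -1.85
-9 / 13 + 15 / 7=132 / 91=1.45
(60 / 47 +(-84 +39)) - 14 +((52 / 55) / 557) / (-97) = -57.72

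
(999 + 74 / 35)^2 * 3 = 3683194563 / 1225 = 3006689.44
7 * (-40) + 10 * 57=290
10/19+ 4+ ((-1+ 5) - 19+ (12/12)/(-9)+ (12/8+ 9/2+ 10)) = 926/171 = 5.42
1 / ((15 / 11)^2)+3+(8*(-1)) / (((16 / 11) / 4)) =-4154 / 225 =-18.46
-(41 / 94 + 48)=-4553 / 94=-48.44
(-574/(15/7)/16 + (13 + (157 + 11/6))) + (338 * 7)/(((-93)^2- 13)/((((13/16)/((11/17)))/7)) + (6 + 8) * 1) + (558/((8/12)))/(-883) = 730598819461/4738213320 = 154.19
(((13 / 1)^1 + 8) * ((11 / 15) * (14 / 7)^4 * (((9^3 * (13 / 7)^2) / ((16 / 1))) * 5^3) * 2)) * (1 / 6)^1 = 11293425 / 7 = 1613346.43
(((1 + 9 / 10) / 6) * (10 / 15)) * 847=16093 / 90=178.81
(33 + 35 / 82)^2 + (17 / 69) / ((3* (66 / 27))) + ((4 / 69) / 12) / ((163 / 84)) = 929525861375 / 831873108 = 1117.39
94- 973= -879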